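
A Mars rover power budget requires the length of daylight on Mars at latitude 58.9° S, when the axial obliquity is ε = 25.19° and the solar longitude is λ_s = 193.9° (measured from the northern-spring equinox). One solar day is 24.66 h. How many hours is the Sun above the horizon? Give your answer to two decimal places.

13.67 h

Solar declination: sin δ = sin ε · sin λ_s = sin 25.19° × sin 193.9° = -0.10225, so δ = -5.869°.
cos H₀ = −tan φ · tan δ = −tan(-58.9°) × tan(-5.869°) = -0.1704, so H₀ = 1.7420 rad = 99.81°.
Daylight = 2H₀/(2π) × 24.66 h = (1.7420/π) × 24.66 = 13.67 h.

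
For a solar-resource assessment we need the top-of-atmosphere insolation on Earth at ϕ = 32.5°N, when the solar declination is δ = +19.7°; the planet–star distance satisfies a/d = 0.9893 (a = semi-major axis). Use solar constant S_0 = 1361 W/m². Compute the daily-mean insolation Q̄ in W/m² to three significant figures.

cos h₀ = −tan(+32.5°) tan(+19.700°) = -0.2281, h₀ = 1.8009 rad.
Bracket: h₀ sin ϕ sin δ + cos ϕ cos δ sin h₀ = 1.8009×0.53730×0.33710 + 0.84339×0.94147×0.97364 = 0.326186 + 0.773096 = 1.099282.
Inverse-square distance factor (a/d)² = 0.9893² = 0.978714.
Q̄ = (S_0/π) × 0.978714 × [bracket] = (1361/π) × 0.978714 × 1.099282 = 466.1 W/m².

Q̄ ≈ 466 W/m²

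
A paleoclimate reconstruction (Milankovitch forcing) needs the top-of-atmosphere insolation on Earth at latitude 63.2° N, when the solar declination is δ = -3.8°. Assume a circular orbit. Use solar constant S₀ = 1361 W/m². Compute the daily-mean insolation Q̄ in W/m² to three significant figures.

cos H₀ = −tan(+63.2°) tan(-3.800°) = 0.1315, H₀ = 1.4389 rad.
Bracket: H₀ sin φ sin δ + cos φ cos δ sin H₀ = 1.4389×0.89259×-0.06627 + 0.45088×0.99780×0.99132 = -0.085114 + 0.445983 = 0.360869.
Q̄ = (S₀/π) × [bracket] = (1361/π) × 0.360869 = 156.3 W/m².

Q̄ ≈ 156 W/m²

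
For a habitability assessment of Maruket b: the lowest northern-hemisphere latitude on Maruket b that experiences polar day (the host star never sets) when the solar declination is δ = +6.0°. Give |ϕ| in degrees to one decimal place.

|ϕ| = 84.0°

Polar day requires cos h₀ = −tan ϕ tan δ ≤ −1, i.e. tan ϕ tan δ ≥ 1.
The boundary is |tan ϕ| · |tan δ| = 1, so |ϕ| = 90° − |δ| = 90° − 6.0° = 84.0° in the northern hemisphere.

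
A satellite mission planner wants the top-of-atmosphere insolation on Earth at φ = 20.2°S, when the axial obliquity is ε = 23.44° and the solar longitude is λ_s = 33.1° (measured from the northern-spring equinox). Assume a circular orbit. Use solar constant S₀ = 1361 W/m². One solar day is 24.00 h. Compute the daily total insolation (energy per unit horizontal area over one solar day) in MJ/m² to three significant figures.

30.0 MJ/m²

Solar declination: sin δ = sin ε · sin λ_s = sin 23.44° × sin 33.1° = 0.21723, so δ = +12.547°.
cos H₀ = −tan(-20.2°) tan(+12.547°) = 0.0819, H₀ = 1.4888 rad.
Bracket: H₀ sin φ sin δ + cos φ cos δ sin H₀ = 1.4888×-0.34530×0.21723 + 0.93849×0.97612×0.99664 = -0.111674 + 0.913001 = 0.801327.
Q̄ = (S₀/π) × [bracket] = (1361/π) × 0.801327 = 347.15 W/m².
Daily total = Q̄ × 24.00 h × 3600 s/h = 347.15 × 24.00 × 3600 / 10⁶ = 29.99 MJ/m².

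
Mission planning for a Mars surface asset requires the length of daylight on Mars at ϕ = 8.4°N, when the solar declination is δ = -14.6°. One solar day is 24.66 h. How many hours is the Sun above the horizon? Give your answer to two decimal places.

cos h₀ = −tan ϕ · tan δ = −tan(+8.4°) × tan(-14.600°) = 0.0385, so h₀ = 1.5323 rad = 87.80°.
Daylight = 2h₀/(2π) × 24.66 h = (1.5323/π) × 24.66 = 12.03 h.

12.03 h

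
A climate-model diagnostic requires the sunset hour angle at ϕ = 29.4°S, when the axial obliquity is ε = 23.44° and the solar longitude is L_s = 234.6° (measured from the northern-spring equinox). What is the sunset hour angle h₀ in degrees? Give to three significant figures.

Solar declination: sin δ = sin ε · sin L_s = sin 23.44° × sin 234.6° = -0.32425, so δ = -18.920°.
cos h₀ = −tan ϕ · tan δ = −tan(-29.4°) × tan(-18.920°) = -0.1931, so h₀ = 1.7652 rad = 101.14°.

h₀ = 101°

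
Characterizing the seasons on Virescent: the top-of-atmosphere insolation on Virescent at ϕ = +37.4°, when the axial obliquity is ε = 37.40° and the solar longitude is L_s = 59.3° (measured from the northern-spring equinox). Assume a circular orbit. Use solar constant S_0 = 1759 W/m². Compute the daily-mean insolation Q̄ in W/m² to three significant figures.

Solar declination: sin δ = sin ε · sin L_s = sin 37.40° × sin 59.3° = 0.52225, so δ = +31.484°.
cos h₀ = −tan(+37.4°) tan(+31.484°) = -0.4682, h₀ = 2.0581 rad.
Bracket: h₀ sin ϕ sin δ + cos ϕ cos δ sin h₀ = 2.0581×0.60738×0.52225 + 0.79441×0.85279×0.88361 = 0.652838 + 0.598615 = 1.251453.
Q̄ = (S_0/π) × [bracket] = (1759/π) × 1.251453 = 700.7 W/m².

Q̄ ≈ 701 W/m²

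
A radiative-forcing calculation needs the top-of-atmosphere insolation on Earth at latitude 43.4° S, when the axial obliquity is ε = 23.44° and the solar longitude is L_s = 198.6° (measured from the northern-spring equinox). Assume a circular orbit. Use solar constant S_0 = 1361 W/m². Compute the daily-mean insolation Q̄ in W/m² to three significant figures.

Q̄ ≈ 374 W/m²

Solar declination: sin δ = sin ε · sin L_s = sin 23.44° × sin 198.6° = -0.12688, so δ = -7.289°.
cos h₀ = −tan(-43.4°) tan(-7.289°) = -0.1210, h₀ = 1.6921 rad.
Bracket: h₀ sin ϕ sin δ + cos ϕ cos δ sin h₀ = 1.6921×-0.68709×-0.12688 + 0.72657×0.99192×0.99266 = 0.147514 + 0.715409 = 0.862923.
Q̄ = (S_0/π) × [bracket] = (1361/π) × 0.862923 = 373.8 W/m².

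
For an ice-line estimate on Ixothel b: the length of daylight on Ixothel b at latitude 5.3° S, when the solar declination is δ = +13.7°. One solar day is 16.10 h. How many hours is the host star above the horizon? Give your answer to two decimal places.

cos H₀ = −tan φ · tan δ = −tan(-5.3°) × tan(+13.700°) = 0.0226, so H₀ = 1.5482 rad = 88.70°.
Daylight = 2H₀/(2π) × 16.10 h = (1.5482/π) × 16.10 = 7.93 h.

7.93 h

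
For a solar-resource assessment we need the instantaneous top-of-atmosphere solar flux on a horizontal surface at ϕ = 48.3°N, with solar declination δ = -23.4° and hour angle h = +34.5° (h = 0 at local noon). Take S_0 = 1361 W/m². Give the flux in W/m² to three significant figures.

281 W/m²

cos θ_z = sin ϕ sin δ + cos ϕ cos δ cos h = -0.296526 + 0.503144 = 0.206618.
Flux = S_0 · cos θ_z = 1361 × 0.206618 = 281.2 W/m².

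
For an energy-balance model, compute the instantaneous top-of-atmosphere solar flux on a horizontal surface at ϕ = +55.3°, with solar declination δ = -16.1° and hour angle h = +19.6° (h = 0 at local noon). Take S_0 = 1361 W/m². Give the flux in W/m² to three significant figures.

391 W/m²

cos θ_z = sin ϕ sin δ + cos ϕ cos δ cos h = -0.227993 + 0.515260 = 0.287267.
Flux = S_0 · cos θ_z = 1361 × 0.287267 = 391.0 W/m².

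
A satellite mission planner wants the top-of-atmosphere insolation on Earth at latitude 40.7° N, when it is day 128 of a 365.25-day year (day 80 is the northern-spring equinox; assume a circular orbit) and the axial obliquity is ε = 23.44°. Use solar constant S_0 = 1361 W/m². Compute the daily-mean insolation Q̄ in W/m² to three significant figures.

Q̄ ≈ 455 W/m²

Solar longitude: L_s = 360° × (128 − 80)/365.25 = 47.310°.
sin δ = sin 23.44° × sin 47.310° = 0.29239, so δ = +17.001°.
cos h₀ = −tan(+40.7°) tan(+17.001°) = -0.2630, h₀ = 1.8369 rad.
Bracket: h₀ sin ϕ sin δ + cos ϕ cos δ sin h₀ = 1.8369×0.65210×0.29239 + 0.75813×0.95630×0.96480 = 0.350237 + 0.699480 = 1.049717.
Q̄ = (S_0/π) × [bracket] = (1361/π) × 1.049717 = 454.8 W/m².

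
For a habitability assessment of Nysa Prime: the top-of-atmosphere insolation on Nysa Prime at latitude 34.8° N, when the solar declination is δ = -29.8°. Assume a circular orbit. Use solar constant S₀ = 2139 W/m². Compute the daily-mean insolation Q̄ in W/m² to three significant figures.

cos H₀ = −tan(+34.8°) tan(-29.800°) = 0.3980, H₀ = 1.1614 rad.
Bracket: H₀ sin φ sin δ + cos φ cos δ sin H₀ = 1.1614×0.57071×-0.49697 + 0.82115×0.86777×0.91737 = -0.329403 + 0.653690 = 0.324287.
Q̄ = (S₀/π) × [bracket] = (2139/π) × 0.324287 = 220.8 W/m².

Q̄ ≈ 221 W/m²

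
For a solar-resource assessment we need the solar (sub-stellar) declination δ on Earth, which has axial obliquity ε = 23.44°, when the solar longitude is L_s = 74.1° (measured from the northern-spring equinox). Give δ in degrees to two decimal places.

sin δ = sin ε · sin L_s = sin 23.44° × sin 74.1° = 0.382570.
δ = arcsin(0.382570) = +22.49°.

δ = +22.49°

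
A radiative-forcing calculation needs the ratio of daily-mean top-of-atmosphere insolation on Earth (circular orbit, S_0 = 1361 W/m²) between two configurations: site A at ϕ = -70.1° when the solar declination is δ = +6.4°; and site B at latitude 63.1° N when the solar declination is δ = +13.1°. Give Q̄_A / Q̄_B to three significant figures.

— Configuration A (ϕ=-70.1°):
cos h₀ = −tan(-70.1°) tan(+6.400°) = 0.3099, h₀ = 1.2557 rad.
Bracket: h₀ sin ϕ sin δ + cos ϕ cos δ sin h₀ = 1.2557×-0.94029×0.11147 + 0.34038×0.99377×0.95078 = -0.131615 + 0.321610 = 0.189995.
Q̄ = (S_0/π) × [bracket] = (1361/π) × 0.189995 = 82.310 W/m².
— Configuration B (ϕ=+63.1°):
cos h₀ = −tan(+63.1°) tan(+13.100°) = -0.4587, h₀ = 2.0473 rad.
Bracket: h₀ sin ϕ sin δ + cos ϕ cos δ sin h₀ = 2.0473×0.89180×0.22665 + 0.45243×0.97398×0.88860 = 0.413814 + 0.391568 = 0.805382.
Q̄ = (S_0/π) × [bracket] = (1361/π) × 0.805382 = 348.91 W/m².
Ratio Q̄_A / Q̄_B = 82.310 / 348.91 = 0.2359.

Q̄_A / Q̄_B ≈ 0.236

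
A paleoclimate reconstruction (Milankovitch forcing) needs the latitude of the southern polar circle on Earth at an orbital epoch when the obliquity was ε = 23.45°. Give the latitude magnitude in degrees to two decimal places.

The polar circle is the lowest latitude that experiences at least one full rotation of continuous darkness at the northern-summer solstice; it lies at |ϕ| = 90° − ε = 90° − 23.45° = 66.55°.

66.55°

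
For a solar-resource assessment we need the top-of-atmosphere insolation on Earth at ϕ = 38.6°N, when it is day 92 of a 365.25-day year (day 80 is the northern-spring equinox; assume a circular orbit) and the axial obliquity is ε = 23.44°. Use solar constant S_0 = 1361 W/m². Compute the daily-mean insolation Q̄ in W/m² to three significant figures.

Q̄ ≈ 373 W/m²

Solar longitude: L_s = 360° × (92 − 80)/365.25 = 11.828°.
sin δ = sin 23.44° × sin 11.828° = 0.08153, so δ = +4.677°.
cos h₀ = −tan(+38.6°) tan(+4.677°) = -0.0653, h₀ = 1.6361 rad.
Bracket: h₀ sin ϕ sin δ + cos ϕ cos δ sin h₀ = 1.6361×0.62388×0.08153 + 0.78152×0.99667×0.99787 = 0.083220 + 0.777258 = 0.860478.
Q̄ = (S_0/π) × [bracket] = (1361/π) × 0.860478 = 372.8 W/m².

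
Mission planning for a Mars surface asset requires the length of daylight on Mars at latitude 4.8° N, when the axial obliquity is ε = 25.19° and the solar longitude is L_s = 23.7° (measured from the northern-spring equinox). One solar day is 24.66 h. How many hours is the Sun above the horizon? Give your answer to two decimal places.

12.44 h

Solar declination: sin δ = sin ε · sin L_s = sin 25.19° × sin 23.7° = 0.17108, so δ = +9.850°.
cos h₀ = −tan ϕ · tan δ = −tan(+4.8°) × tan(+9.850°) = -0.0146, so h₀ = 1.5854 rad = 90.84°.
Daylight = 2h₀/(2π) × 24.66 h = (1.5854/π) × 24.66 = 12.44 h.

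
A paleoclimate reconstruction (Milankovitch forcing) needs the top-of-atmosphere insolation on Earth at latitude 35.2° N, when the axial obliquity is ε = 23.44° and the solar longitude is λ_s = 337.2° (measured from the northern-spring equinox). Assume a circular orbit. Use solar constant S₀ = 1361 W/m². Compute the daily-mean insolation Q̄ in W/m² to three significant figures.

Q̄ ≈ 291 W/m²

Solar declination: sin δ = sin ε · sin λ_s = sin 23.44° × sin 337.2° = -0.15415, so δ = -8.867°.
cos H₀ = −tan(+35.2°) tan(-8.867°) = 0.1101, H₀ = 1.4605 rad.
Bracket: H₀ sin φ sin δ + cos φ cos δ sin H₀ = 1.4605×0.57643×-0.15415 + 0.81714×0.98805×0.99393 = -0.129775 + 0.802474 = 0.672699.
Q̄ = (S₀/π) × [bracket] = (1361/π) × 0.672699 = 291.4 W/m².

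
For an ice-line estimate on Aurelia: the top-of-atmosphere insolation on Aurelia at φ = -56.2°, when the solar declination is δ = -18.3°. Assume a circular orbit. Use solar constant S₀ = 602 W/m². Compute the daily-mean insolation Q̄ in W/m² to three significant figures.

cos H₀ = −tan(-56.2°) tan(-18.300°) = -0.4940, H₀ = 2.0875 rad.
Bracket: H₀ sin φ sin δ + cos φ cos δ sin H₀ = 2.0875×-0.83098×-0.31399 + 0.55630×0.94943×0.86945 = 0.544669 + 0.459216 = 1.003885.
Q̄ = (S₀/π) × [bracket] = (602/π) × 1.003885 = 192.4 W/m².

Q̄ ≈ 192 W/m²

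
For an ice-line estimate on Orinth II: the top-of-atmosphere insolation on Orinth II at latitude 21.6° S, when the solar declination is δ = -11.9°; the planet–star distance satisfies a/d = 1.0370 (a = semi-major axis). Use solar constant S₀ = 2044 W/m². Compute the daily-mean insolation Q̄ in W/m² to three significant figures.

Q̄ ≈ 722 W/m²

cos H₀ = −tan(-21.6°) tan(-11.900°) = -0.0834, H₀ = 1.6543 rad.
Bracket: H₀ sin φ sin δ + cos φ cos δ sin H₀ = 1.6543×-0.36812×-0.20620 + 0.92978×0.97851×0.99651 = 0.125572 + 0.906624 = 1.032196.
Inverse-square distance factor (a/d)² = 1.0370² = 1.075369.
Q̄ = (S₀/π) × 1.075369 × [bracket] = (2044/π) × 1.075369 × 1.032196 = 722.2 W/m².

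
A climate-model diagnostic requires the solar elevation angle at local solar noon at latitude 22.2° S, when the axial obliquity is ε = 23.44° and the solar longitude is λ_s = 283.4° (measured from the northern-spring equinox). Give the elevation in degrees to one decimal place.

89.4°

Solar declination: sin δ = sin ε · sin λ_s = sin 23.44° × sin 283.4° = -0.38696, so δ = -22.765°.
At local noon the hour angle is zero, so the zenith angle equals |φ − δ| = |-22.2° − (-22.765°)| = 0.565°.
Elevation = 90° − 0.565° = 89.4°.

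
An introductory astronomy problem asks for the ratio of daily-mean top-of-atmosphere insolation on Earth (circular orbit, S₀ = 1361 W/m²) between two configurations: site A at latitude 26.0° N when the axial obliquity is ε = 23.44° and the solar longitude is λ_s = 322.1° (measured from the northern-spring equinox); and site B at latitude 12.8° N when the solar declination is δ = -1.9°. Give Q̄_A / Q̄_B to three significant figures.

Q̄_A / Q̄_B ≈ 0.737

— Configuration A (φ=+26.0°):
Solar declination: sin δ = sin ε · sin λ_s = sin 23.44° × sin 322.1° = -0.24436, so δ = -14.144°.
cos H₀ = −tan(+26.0°) tan(-14.144°) = 0.1229, H₀ = 1.4476 rad.
Bracket: H₀ sin φ sin δ + cos φ cos δ sin H₀ = 1.4476×0.43837×-0.24436 + 0.89879×0.96969×0.99242 = -0.155067 + 0.864941 = 0.709874.
Q̄ = (S₀/π) × [bracket] = (1361/π) × 0.709874 = 307.53 W/m².
— Configuration B (φ=+12.8°):
cos H₀ = −tan(+12.8°) tan(-1.900°) = 0.0075, H₀ = 1.5633 rad.
Bracket: H₀ sin φ sin δ + cos φ cos δ sin H₀ = 1.5633×0.22155×-0.03316 + 0.97515×0.99945×0.99997 = -0.011485 + 0.974584 = 0.963099.
Q̄ = (S₀/π) × [bracket] = (1361/π) × 0.963099 = 417.23 W/m².
Ratio Q̄_A / Q̄_B = 307.53 / 417.23 = 0.7371.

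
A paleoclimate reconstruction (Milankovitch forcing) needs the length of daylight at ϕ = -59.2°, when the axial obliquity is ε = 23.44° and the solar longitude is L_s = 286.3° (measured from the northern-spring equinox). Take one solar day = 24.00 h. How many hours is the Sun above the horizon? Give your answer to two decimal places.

17.85 h

Solar declination: sin δ = sin ε · sin L_s = sin 23.44° × sin 286.3° = -0.38180, so δ = -22.445°.
cos h₀ = −tan ϕ · tan δ = −tan(-59.2°) × tan(-22.445°) = -0.6930, so h₀ = 2.3364 rad = 133.87°.
Daylight = 2h₀/(2π) × 24.00 h = (2.3364/π) × 24.00 = 17.85 h.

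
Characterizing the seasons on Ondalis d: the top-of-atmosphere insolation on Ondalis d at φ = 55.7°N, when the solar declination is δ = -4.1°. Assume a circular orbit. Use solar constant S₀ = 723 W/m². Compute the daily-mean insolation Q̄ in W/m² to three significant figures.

cos H₀ = −tan(+55.7°) tan(-4.100°) = 0.1051, H₀ = 1.4655 rad.
Bracket: H₀ sin φ sin δ + cos φ cos δ sin H₀ = 1.4655×0.82610×-0.07150 + 0.56353×0.99744×0.99446 = -0.086561 + 0.558973 = 0.472412.
Q̄ = (S₀/π) × [bracket] = (723/π) × 0.472412 = 108.7 W/m².

Q̄ ≈ 109 W/m²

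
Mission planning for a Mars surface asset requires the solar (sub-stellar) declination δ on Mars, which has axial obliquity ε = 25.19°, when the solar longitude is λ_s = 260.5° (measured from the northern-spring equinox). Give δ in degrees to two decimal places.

δ = -24.82°

sin δ = sin ε · sin λ_s = sin 25.19° × sin 260.5° = -0.419784.
δ = arcsin(-0.419784) = -24.82°.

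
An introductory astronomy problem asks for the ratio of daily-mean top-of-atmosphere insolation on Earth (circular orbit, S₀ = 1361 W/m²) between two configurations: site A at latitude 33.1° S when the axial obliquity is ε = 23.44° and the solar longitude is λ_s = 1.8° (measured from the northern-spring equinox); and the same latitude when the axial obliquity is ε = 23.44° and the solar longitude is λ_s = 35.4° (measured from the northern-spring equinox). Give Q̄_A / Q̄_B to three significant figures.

Q̄_A / Q̄_B ≈ 1.32

— Configuration A (φ=-33.1°):
Solar declination: sin δ = sin ε · sin λ_s = sin 23.44° × sin 1.8° = 0.01249, so δ = +0.716°.
cos H₀ = −tan(-33.1°) tan(+0.716°) = 0.0081, H₀ = 1.5627 rad.
Bracket: H₀ sin φ sin δ + cos φ cos δ sin H₀ = 1.5627×-0.54610×0.01249 + 0.83772×0.99992×0.99997 = -0.010659 + 0.837628 = 0.826969.
Q̄ = (S₀/π) × [bracket] = (1361/π) × 0.826969 = 358.26 W/m².
— Configuration B (φ=-33.1°):
Solar declination: sin δ = sin ε · sin λ_s = sin 23.44° × sin 35.4° = 0.23043, so δ = +13.322°.
cos H₀ = −tan(-33.1°) tan(+13.322°) = 0.1544, H₀ = 1.4158 rad.
Bracket: H₀ sin φ sin δ + cos φ cos δ sin H₀ = 1.4158×-0.54610×0.23043 + 0.83772×0.97309×0.98801 = -0.178161 + 0.805403 = 0.627242.
Q̄ = (S₀/π) × [bracket] = (1361/π) × 0.627242 = 271.73 W/m².
Ratio Q̄_A / Q̄_B = 358.26 / 271.73 = 1.318.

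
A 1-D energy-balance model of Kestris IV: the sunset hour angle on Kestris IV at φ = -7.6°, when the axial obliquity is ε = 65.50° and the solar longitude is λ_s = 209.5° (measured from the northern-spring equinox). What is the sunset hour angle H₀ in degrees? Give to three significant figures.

Solar declination: sin δ = sin ε · sin λ_s = sin 65.50° × sin 209.5° = -0.44809, so δ = -26.621°.
cos H₀ = −tan φ · tan δ = −tan(-7.6°) × tan(-26.621°) = -0.0669, so H₀ = 1.6377 rad = 93.83°.

H₀ = 93.8°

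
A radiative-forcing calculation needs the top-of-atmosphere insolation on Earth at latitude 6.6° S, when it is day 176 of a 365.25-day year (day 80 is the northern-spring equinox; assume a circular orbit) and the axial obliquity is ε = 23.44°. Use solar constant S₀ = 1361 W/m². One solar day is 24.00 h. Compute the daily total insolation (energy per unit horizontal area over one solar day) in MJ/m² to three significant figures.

31.5 MJ/m²

Solar longitude: λ_s = 360° × (176 − 80)/365.25 = 94.620°.
sin δ = sin 23.44° × sin 94.620° = 0.39650, so δ = +23.359°.
cos H₀ = −tan(-6.6°) tan(+23.359°) = 0.0500, H₀ = 1.5208 rad.
Bracket: H₀ sin φ sin δ + cos φ cos δ sin H₀ = 1.5208×-0.11494×0.39650 + 0.99337×0.91804×0.99875 = -0.069308 + 0.910813 = 0.841505.
Q̄ = (S₀/π) × [bracket] = (1361/π) × 0.841505 = 364.56 W/m².
Daily total = Q̄ × 24.00 h × 3600 s/h = 364.56 × 24.00 × 3600 / 10⁶ = 31.50 MJ/m².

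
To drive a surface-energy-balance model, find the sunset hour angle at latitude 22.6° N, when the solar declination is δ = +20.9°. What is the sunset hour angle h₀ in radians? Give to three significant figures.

h₀ = 1.73 rad

cos h₀ = −tan ϕ · tan δ = −tan(+22.6°) × tan(+20.900°) = -0.1590, so h₀ = 1.7304 rad = 99.15°.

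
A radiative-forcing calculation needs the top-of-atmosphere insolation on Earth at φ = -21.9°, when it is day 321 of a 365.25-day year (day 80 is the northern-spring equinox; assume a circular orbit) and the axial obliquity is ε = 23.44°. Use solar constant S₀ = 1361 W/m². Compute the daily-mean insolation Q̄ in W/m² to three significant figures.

Solar longitude: λ_s = 360° × (321 − 80)/365.25 = 237.536°.
sin δ = sin 23.44° × sin 237.536° = -0.33563, so δ = -19.611°.
cos H₀ = −tan(-21.9°) tan(-19.611°) = -0.1432, H₀ = 1.7145 rad.
Bracket: H₀ sin φ sin δ + cos φ cos δ sin H₀ = 1.7145×-0.37299×-0.33563 + 0.92784×0.94200×0.98969 = 0.214632 + 0.865014 = 1.079646.
Q̄ = (S₀/π) × [bracket] = (1361/π) × 1.079646 = 467.7 W/m².

Q̄ ≈ 468 W/m²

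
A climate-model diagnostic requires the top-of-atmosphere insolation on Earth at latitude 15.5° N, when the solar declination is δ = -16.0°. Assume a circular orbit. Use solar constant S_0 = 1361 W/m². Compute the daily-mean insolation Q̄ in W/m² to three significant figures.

cos h₀ = −tan(+15.5°) tan(-16.000°) = 0.0795, h₀ = 1.4912 rad.
Bracket: h₀ sin ϕ sin δ + cos ϕ cos δ sin h₀ = 1.4912×0.26724×-0.27564 + 0.96363×0.96126×0.99683 = -0.109845 + 0.923363 = 0.813518.
Q̄ = (S_0/π) × [bracket] = (1361/π) × 0.813518 = 352.4 W/m².

Q̄ ≈ 352 W/m²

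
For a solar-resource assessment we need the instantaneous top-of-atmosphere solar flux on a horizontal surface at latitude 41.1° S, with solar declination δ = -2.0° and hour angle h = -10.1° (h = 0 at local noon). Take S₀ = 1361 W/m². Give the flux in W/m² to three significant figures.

cos θ_z = sin φ sin δ + cos φ cos δ cos h = 0.022942 + 0.741434 = 0.764376.
Flux = S₀ · cos θ_z = 1361 × 0.764376 = 1040 W/m².

1.04e+03 W/m²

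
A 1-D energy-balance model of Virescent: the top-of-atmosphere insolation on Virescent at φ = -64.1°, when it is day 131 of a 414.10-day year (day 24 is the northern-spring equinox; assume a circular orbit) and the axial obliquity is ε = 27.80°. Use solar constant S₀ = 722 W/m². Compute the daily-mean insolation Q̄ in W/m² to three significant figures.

Q̄ ≈ 0.00 W/m²

Solar longitude: λ_s = 360° × (131 − 24)/414.10 = 93.021°.
sin δ = sin 27.80° × sin 93.021° = 0.46574, so δ = +27.758°.
cos H₀ = −tan(-64.1°) tan(+27.758°) = 1.0839 ≥ 1 ⇒ polar night, H₀ = 0 and Q̄ = 0.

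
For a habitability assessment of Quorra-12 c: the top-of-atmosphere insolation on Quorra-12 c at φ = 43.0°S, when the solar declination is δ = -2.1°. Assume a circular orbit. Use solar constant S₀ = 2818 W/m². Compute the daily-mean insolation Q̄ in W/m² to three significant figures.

Q̄ ≈ 691 W/m²

cos H₀ = −tan(-43.0°) tan(-2.100°) = -0.0342, H₀ = 1.6050 rad.
Bracket: H₀ sin φ sin δ + cos φ cos δ sin H₀ = 1.6050×-0.68200×-0.03664 + 0.73135×0.99933×0.99942 = 0.040107 + 0.730436 = 0.770543.
Q̄ = (S₀/π) × [bracket] = (2818/π) × 0.770543 = 691.2 W/m².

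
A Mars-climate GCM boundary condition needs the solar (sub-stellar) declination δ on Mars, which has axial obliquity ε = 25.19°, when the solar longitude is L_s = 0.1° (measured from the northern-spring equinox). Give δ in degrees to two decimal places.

sin δ = sin ε · sin L_s = sin 25.19° × sin 0.1° = 0.000743.
δ = arcsin(0.000743) = +0.04°.

δ = +0.04°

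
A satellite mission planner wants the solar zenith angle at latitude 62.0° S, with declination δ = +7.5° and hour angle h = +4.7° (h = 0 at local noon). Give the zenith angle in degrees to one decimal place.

θ_z = 69.6°

cos θ_z = sin ϕ sin δ + cos ϕ cos δ cos h = -0.115248 + 0.463890 = 0.348642.
θ_z = arccos(0.348642) = 69.6°.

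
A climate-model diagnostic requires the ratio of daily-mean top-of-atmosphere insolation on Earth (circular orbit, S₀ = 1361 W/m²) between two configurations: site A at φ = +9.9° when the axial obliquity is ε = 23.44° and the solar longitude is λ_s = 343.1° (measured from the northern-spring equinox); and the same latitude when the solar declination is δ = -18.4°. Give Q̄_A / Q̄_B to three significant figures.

— Configuration A (φ=+9.9°):
Solar declination: sin δ = sin ε · sin λ_s = sin 23.44° × sin 343.1° = -0.11564, so δ = -6.640°.
cos H₀ = −tan(+9.9°) tan(-6.640°) = 0.0203, H₀ = 1.5505 rad.
Bracket: H₀ sin φ sin δ + cos φ cos δ sin H₀ = 1.5505×0.17193×-0.11564 + 0.98511×0.99329×0.99979 = -0.030827 + 0.978294 = 0.947467.
Q̄ = (S₀/π) × [bracket] = (1361/π) × 0.947467 = 410.46 W/m².
— Configuration B (φ=+9.9°):
cos H₀ = −tan(+9.9°) tan(-18.400°) = 0.0581, H₀ = 1.5127 rad.
Bracket: H₀ sin φ sin δ + cos φ cos δ sin H₀ = 1.5127×0.17193×-0.31565 + 0.98511×0.94888×0.99831 = -0.082094 + 0.933171 = 0.851077.
Q̄ = (S₀/π) × [bracket] = (1361/π) × 0.851077 = 368.70 W/m².
Ratio Q̄_A / Q̄_B = 410.46 / 368.70 = 1.113.

Q̄_A / Q̄_B ≈ 1.11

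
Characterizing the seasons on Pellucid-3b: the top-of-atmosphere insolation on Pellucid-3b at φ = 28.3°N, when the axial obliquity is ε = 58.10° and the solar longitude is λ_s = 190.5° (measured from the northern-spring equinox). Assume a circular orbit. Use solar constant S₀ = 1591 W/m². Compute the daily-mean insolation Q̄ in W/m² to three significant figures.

Solar declination: sin δ = sin ε · sin λ_s = sin 58.10° × sin 190.5° = -0.15471, so δ = -8.900°.
cos H₀ = −tan(+28.3°) tan(-8.900°) = 0.0843, H₀ = 1.4864 rad.
Bracket: H₀ sin φ sin δ + cos φ cos δ sin H₀ = 1.4864×0.47409×-0.15471 + 0.88048×0.98796×0.99644 = -0.109022 + 0.866782 = 0.757760.
Q̄ = (S₀/π) × [bracket] = (1591/π) × 0.757760 = 383.8 W/m².

Q̄ ≈ 384 W/m²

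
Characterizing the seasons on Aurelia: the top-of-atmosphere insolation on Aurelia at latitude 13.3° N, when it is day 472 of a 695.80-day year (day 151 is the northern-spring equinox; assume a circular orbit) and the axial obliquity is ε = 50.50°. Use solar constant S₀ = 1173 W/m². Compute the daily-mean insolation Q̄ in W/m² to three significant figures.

Q̄ ≈ 382 W/m²

Solar longitude: λ_s = 360° × (472 − 151)/695.80 = 166.082°.
sin δ = sin 50.50° × sin 166.082° = 0.18560, so δ = +10.696°.
cos H₀ = −tan(+13.3°) tan(+10.696°) = -0.0446, H₀ = 1.6155 rad.
Bracket: H₀ sin φ sin δ + cos φ cos δ sin H₀ = 1.6155×0.23005×0.18560 + 0.97318×0.98263×0.99900 = 0.068977 + 0.955320 = 1.024297.
Q̄ = (S₀/π) × [bracket] = (1173/π) × 1.024297 = 382.4 W/m².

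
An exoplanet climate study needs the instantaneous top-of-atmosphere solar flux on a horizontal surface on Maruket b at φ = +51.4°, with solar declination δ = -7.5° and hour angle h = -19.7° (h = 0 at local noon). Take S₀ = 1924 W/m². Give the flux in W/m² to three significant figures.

924 W/m²

cos θ_z = sin φ sin δ + cos φ cos δ cos h = -0.102009 + 0.582339 = 0.480330.
Flux = S₀ · cos θ_z = 1924 × 0.480330 = 924.2 W/m².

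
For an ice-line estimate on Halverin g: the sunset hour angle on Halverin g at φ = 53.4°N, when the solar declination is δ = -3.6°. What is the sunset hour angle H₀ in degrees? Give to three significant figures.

cos H₀ = −tan φ · tan δ = −tan(+53.4°) × tan(-3.600°) = 0.0847, so H₀ = 1.4860 rad = 85.14°.

H₀ = 85.1°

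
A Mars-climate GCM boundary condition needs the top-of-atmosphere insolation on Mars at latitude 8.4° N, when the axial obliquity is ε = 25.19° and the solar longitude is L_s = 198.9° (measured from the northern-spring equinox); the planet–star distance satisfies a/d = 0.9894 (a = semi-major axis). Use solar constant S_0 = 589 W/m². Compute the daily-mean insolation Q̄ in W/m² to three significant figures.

Q̄ ≈ 174 W/m²

Solar declination: sin δ = sin ε · sin L_s = sin 25.19° × sin 198.9° = -0.13787, so δ = -7.924°.
cos h₀ = −tan(+8.4°) tan(-7.924°) = 0.0206, h₀ = 1.5502 rad.
Bracket: h₀ sin ϕ sin δ + cos ϕ cos δ sin h₀ = 1.5502×0.14608×-0.13787 + 0.98927×0.99045×0.99979 = -0.031221 + 0.979617 = 0.948396.
Inverse-square distance factor (a/d)² = 0.9894² = 0.978912.
Q̄ = (S_0/π) × 0.978912 × [bracket] = (589/π) × 0.978912 × 0.948396 = 174.1 W/m².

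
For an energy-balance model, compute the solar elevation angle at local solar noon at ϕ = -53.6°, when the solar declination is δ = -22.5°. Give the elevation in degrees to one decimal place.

58.9°

At local noon the hour angle is zero, so the zenith angle equals |ϕ − δ| = |-53.6° − (-22.500°)| = 31.100°.
Elevation = 90° − 31.100° = 58.9°.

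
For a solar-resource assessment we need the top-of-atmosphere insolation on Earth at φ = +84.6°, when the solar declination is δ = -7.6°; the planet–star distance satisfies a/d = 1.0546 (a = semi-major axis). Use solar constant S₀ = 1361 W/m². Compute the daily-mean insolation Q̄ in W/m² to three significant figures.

cos H₀ = −tan(+84.6°) tan(-7.600°) = 1.4115 ≥ 1 ⇒ polar night, H₀ = 0 and Q̄ = 0.
Inverse-square distance factor (a/d)² = 1.0546² = 1.112181.

Q̄ ≈ 0.00 W/m²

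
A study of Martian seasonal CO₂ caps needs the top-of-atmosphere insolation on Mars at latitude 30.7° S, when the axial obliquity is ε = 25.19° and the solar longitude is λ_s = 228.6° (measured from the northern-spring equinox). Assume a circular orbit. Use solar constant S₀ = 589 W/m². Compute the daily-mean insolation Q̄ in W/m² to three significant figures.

Solar declination: sin δ = sin ε · sin λ_s = sin 25.19° × sin 228.6° = -0.31926, so δ = -18.618°.
cos H₀ = −tan(-30.7°) tan(-18.618°) = -0.2000, H₀ = 1.7722 rad.
Bracket: H₀ sin φ sin δ + cos φ cos δ sin H₀ = 1.7722×-0.51054×-0.31926 + 0.85985×0.94767×0.97979 = 0.288860 + 0.798386 = 1.087246.
Q̄ = (S₀/π) × [bracket] = (589/π) × 1.087246 = 203.8 W/m².

Q̄ ≈ 204 W/m²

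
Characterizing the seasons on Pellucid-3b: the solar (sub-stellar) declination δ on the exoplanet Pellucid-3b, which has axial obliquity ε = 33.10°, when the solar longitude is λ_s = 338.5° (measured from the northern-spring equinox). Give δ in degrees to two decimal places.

sin δ = sin ε · sin λ_s = sin 33.10° × sin 338.5° = -0.200147.
δ = arcsin(-0.200147) = -11.55°.

δ = -11.55°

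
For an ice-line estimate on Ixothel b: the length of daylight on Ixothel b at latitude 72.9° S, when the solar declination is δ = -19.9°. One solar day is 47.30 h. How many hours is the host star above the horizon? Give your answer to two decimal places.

Sunrise equation: cos h₀ = −tan ϕ · tan δ = -1.1767 ≤ −1, so the host star never sets (polar day) and h₀ = π.
Daylight = 2h₀/(2π) × 47.30 h = (3.1416/π) × 47.30 = 47.30 h.

47.30 h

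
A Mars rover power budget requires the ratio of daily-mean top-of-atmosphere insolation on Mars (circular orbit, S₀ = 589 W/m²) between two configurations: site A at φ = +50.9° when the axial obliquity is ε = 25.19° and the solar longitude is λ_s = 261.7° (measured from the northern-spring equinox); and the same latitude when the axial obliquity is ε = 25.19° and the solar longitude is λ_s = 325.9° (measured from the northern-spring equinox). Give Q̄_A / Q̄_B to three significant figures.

Q̄_A / Q̄_B ≈ 0.443

— Configuration A (φ=+50.9°):
Solar declination: sin δ = sin ε · sin λ_s = sin 25.19° × sin 261.7° = -0.42116, so δ = -24.908°.
cos H₀ = −tan(+50.9°) tan(-24.908°) = 0.5714, H₀ = 0.9626 rad.
Bracket: H₀ sin φ sin δ + cos φ cos δ sin H₀ = 0.9626×0.77605×-0.42116 + 0.63068×0.90698×0.82068 = -0.314617 + 0.469441 = 0.154824.
Q̄ = (S₀/π) × [bracket] = (589/π) × 0.154824 = 29.027 W/m².
— Configuration B (φ=+50.9°):
Solar declination: sin δ = sin ε · sin λ_s = sin 25.19° × sin 325.9° = -0.23862, so δ = -13.805°.
cos H₀ = −tan(+50.9°) tan(-13.805°) = 0.3024, H₀ = 1.2636 rad.
Bracket: H₀ sin φ sin δ + cos φ cos δ sin H₀ = 1.2636×0.77605×-0.23862 + 0.63068×0.97111×0.95320 = -0.233995 + 0.583797 = 0.349802.
Q̄ = (S₀/π) × [bracket] = (589/π) × 0.349802 = 65.582 W/m².
Ratio Q̄_A / Q̄_B = 29.027 / 65.582 = 0.4426.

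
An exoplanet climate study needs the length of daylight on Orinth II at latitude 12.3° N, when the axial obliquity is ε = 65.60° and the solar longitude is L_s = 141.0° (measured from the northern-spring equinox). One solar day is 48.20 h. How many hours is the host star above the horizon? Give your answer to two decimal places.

Solar declination: sin δ = sin ε · sin L_s = sin 65.60° × sin 141.0° = 0.57311, so δ = +34.968°.
cos h₀ = −tan ϕ · tan δ = −tan(+12.3°) × tan(+34.968°) = -0.1525, so h₀ = 1.7239 rad = 98.77°.
Daylight = 2h₀/(2π) × 48.20 h = (1.7239/π) × 48.20 = 26.45 h.

26.45 h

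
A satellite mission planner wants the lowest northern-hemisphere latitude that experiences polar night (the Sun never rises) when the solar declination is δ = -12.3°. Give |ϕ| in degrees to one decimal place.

|ϕ| = 77.7°

Polar night requires cos h₀ = −tan ϕ tan δ ≥ 1, i.e. tan ϕ tan δ ≤ −1.
The boundary is |tan ϕ| · |tan δ| = 1, so |ϕ| = 90° − |δ| = 90° − 12.3° = 77.7° in the northern hemisphere.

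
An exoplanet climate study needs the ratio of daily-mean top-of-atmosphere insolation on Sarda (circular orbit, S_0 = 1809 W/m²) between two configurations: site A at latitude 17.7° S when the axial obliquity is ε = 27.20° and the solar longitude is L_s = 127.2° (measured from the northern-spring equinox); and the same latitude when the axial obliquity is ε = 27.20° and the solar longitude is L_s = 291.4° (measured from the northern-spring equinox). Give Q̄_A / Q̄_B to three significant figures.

— Configuration A (ϕ=-17.7°):
Solar declination: sin δ = sin ε · sin L_s = sin 27.20° × sin 127.2° = 0.36409, so δ = +21.352°.
cos h₀ = −tan(-17.7°) tan(+21.352°) = 0.1248, h₀ = 1.4457 rad.
Bracket: h₀ sin ϕ sin δ + cos ϕ cos δ sin h₀ = 1.4457×-0.30403×0.36409 + 0.95266×0.93136×0.99219 = -0.160031 + 0.880340 = 0.720309.
Q̄ = (S_0/π) × [bracket] = (1809/π) × 0.720309 = 414.77 W/m².
— Configuration B (ϕ=-17.7°):
Solar declination: sin δ = sin ε · sin L_s = sin 27.20° × sin 291.4° = -0.42558, so δ = -25.188°.
cos h₀ = −tan(-17.7°) tan(-25.188°) = -0.1501, h₀ = 1.7215 rad.
Bracket: h₀ sin ϕ sin δ + cos ϕ cos δ sin h₀ = 1.7215×-0.30403×-0.42558 + 0.95266×0.90492×0.98867 = 0.222743 + 0.852314 = 1.075057.
Q̄ = (S_0/π) × [bracket] = (1809/π) × 1.075057 = 619.04 W/m².
Ratio Q̄_A / Q̄_B = 414.77 / 619.04 = 0.6700.

Q̄_A / Q̄_B ≈ 0.670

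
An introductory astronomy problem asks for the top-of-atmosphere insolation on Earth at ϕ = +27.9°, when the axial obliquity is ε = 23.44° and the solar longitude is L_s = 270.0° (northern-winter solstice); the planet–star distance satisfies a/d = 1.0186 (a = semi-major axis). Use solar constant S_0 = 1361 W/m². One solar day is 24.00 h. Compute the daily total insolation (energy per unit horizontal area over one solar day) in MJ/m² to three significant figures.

21.0 MJ/m²

Solar declination: sin δ = sin ε · sin L_s = sin 23.44° × sin 270.0° = -0.39779, so δ = -23.440°.
cos h₀ = −tan(+27.9°) tan(-23.440°) = 0.2296, h₀ = 1.3392 rad.
Bracket: h₀ sin ϕ sin δ + cos ϕ cos δ sin h₀ = 1.3392×0.46793×-0.39779 + 0.88377×0.91748×0.97329 = -0.249276 + 0.789184 = 0.539908.
Inverse-square distance factor (a/d)² = 1.0186² = 1.037546.
Q̄ = (S_0/π) × 1.037546 × [bracket] = (1361/π) × 1.037546 × 0.539908 = 242.68 W/m².
Daily total = Q̄ × 24.00 h × 3600 s/h = 242.68 × 24.00 × 3600 / 10⁶ = 20.97 MJ/m².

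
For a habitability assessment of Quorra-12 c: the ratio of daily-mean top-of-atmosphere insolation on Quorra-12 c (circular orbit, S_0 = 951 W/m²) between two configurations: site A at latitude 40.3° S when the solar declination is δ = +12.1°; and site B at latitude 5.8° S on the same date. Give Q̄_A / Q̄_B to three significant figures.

Q̄_A / Q̄_B ≈ 0.580

— Configuration A (ϕ=-40.3°):
cos h₀ = −tan(-40.3°) tan(+12.100°) = 0.1818, h₀ = 1.3880 rad.
Bracket: h₀ sin ϕ sin δ + cos ϕ cos δ sin h₀ = 1.3880×-0.64679×0.20962 + 0.76267×0.97778×0.98333 = -0.188185 + 0.733292 = 0.545107.
Q̄ = (S_0/π) × [bracket] = (951/π) × 0.545107 = 165.01 W/m².
— Configuration B (ϕ=-5.8°):
cos h₀ = −tan(-5.8°) tan(+12.100°) = 0.0218, h₀ = 1.5490 rad.
Bracket: h₀ sin ϕ sin δ + cos ϕ cos δ sin h₀ = 1.5490×-0.10106×0.20962 + 0.99488×0.97778×0.99976 = -0.032814 + 0.972540 = 0.939726.
Q̄ = (S_0/π) × [bracket] = (951/π) × 0.939726 = 284.47 W/m².
Ratio Q̄_A / Q̄_B = 165.01 / 284.47 = 0.5801.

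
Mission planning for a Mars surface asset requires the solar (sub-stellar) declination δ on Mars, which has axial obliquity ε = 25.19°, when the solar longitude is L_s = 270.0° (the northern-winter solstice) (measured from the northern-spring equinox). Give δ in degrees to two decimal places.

δ = -25.19°

sin δ = sin ε · sin L_s = sin 25.19° × sin 270.0° = -0.425621.
δ = arcsin(-0.425621) = -25.19°.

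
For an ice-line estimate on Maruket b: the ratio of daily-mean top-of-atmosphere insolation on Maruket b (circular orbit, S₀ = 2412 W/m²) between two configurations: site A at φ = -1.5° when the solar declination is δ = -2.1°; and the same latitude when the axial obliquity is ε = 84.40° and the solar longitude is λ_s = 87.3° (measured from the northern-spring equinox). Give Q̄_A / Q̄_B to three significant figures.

— Configuration A (φ=-1.5°):
cos H₀ = −tan(-1.5°) tan(-2.100°) = -0.0010, H₀ = 1.5718 rad.
Bracket: H₀ sin φ sin δ + cos φ cos δ sin H₀ = 1.5718×-0.02618×-0.03664 + 0.99966×0.99933×1.00000 = 0.001508 + 0.998990 = 1.000498.
Q̄ = (S₀/π) × [bracket] = (2412/π) × 1.000498 = 768.15 W/m².
— Configuration B (φ=-1.5°):
Solar declination: sin δ = sin ε · sin λ_s = sin 84.40° × sin 87.3° = 0.99412, so δ = +83.785°.
cos H₀ = −tan(-1.5°) tan(+83.785°) = 0.2405, H₀ = 1.3280 rad.
Bracket: H₀ sin φ sin δ + cos φ cos δ sin H₀ = 1.3280×-0.02618×0.99412 + 0.99966×0.10826×0.97066 = -0.034563 + 0.105048 = 0.070485.
Q̄ = (S₀/π) × [bracket] = (2412/π) × 0.070485 = 54.116 W/m².
Ratio Q̄_A / Q̄_B = 768.15 / 54.116 = 14.19.

Q̄_A / Q̄_B ≈ 14.2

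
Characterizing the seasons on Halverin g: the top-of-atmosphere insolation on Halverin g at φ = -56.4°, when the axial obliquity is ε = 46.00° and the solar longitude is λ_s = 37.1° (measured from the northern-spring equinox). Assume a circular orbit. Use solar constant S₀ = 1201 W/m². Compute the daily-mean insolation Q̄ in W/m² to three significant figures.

Solar declination: sin δ = sin ε · sin λ_s = sin 46.00° × sin 37.1° = 0.43391, so δ = +25.716°.
cos H₀ = −tan(-56.4°) tan(+25.716°) = 0.7249, H₀ = 0.7599 rad.
Bracket: H₀ sin φ sin δ + cos φ cos δ sin H₀ = 0.7599×-0.83292×0.43391 + 0.55339×0.90096×0.68887 = -0.274637 + 0.343458 = 0.068821.
Q̄ = (S₀/π) × [bracket] = (1201/π) × 0.068821 = 26.31 W/m².

Q̄ ≈ 26.3 W/m²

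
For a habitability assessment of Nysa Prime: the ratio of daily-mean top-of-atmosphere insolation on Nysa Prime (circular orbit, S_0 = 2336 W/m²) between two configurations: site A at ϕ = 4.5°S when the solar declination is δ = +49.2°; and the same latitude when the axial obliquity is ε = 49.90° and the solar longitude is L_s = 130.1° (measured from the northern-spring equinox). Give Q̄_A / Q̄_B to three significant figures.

— Configuration A (ϕ=-4.5°):
cos h₀ = −tan(-4.5°) tan(+49.200°) = 0.0912, h₀ = 1.4795 rad.
Bracket: h₀ sin ϕ sin δ + cos ϕ cos δ sin h₀ = 1.4795×-0.07846×0.75700 + 0.99692×0.65342×0.99583 = -0.087874 + 0.648691 = 0.560817.
Q̄ = (S_0/π) × [bracket] = (2336/π) × 0.560817 = 417.01 W/m².
— Configuration B (ϕ=-4.5°):
Solar declination: sin δ = sin ε · sin L_s = sin 49.90° × sin 130.1° = 0.58510, so δ = +35.810°.
cos h₀ = −tan(-4.5°) tan(+35.810°) = 0.0568, h₀ = 1.5140 rad.
Bracket: h₀ sin ϕ sin δ + cos ϕ cos δ sin h₀ = 1.5140×-0.07846×0.58510 + 0.99692×0.81096×0.99839 = -0.069503 + 0.807161 = 0.737658.
Q̄ = (S_0/π) × [bracket] = (2336/π) × 0.737658 = 548.50 W/m².
Ratio Q̄_A / Q̄_B = 417.01 / 548.50 = 0.7603.

Q̄_A / Q̄_B ≈ 0.760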